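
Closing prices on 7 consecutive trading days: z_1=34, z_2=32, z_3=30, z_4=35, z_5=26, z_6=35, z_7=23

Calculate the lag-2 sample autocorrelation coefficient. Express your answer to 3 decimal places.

Mean z̄ = (34 + 32 + 30 + 35 + 26 + 35 + 23)/7 = 30.7143
Deviations from mean: 3.2857, 1.2857, -0.7143, 4.2857, -4.7143, 4.2857, -7.7143
Σ(z_t−z̄)(z_{t+2}−z̄) = (-2.3469) + (5.5102) + (3.3673) + (18.3673) + (36.3673) = 61.2653
Denominator Σ(z_t−z̄)² = 131.4286
r_2 = 61.2653 / 131.4286 = 0.466

0.466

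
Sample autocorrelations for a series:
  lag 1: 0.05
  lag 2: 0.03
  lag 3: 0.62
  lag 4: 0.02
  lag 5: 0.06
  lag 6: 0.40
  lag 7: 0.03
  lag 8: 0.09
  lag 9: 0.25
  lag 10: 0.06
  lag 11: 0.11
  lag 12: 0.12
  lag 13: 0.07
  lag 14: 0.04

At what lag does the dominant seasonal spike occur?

The largest autocorrelation is r_3 = 0.62, with weaker echoes at lags 6 (0.40) and 9 (0.25); the remaining lags stay at or below 0.12.
The dominant spike at lag 3 indicates a seasonal period of 3.

3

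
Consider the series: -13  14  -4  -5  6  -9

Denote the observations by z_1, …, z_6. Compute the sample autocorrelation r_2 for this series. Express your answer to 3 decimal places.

-0.040

Mean z̄ = (-13 + 14 − 4 − 5 + 6 − 9)/6 = -1.8333
Deviations from mean: -11.1667, 15.8333, -2.1667, -3.1667, 7.8333, -7.1667
Numerator Σ_{t=1}^{4}(z_t−z̄)(z_{t+2}−z̄) = -20.2222
Denominator Σ(z_t−z̄)² = 502.8333
r_2 = -20.2222 / 502.8333 = -0.040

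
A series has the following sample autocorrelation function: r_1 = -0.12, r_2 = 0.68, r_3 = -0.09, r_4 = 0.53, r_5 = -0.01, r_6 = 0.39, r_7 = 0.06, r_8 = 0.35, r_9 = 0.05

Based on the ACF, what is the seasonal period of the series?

2

The largest autocorrelation is r_2 = 0.68, with weaker echoes at lags 4 (0.53), 6 (0.39) and 8 (0.35); the remaining lags stay at or below 0.06.
The dominant spike at lag 2 indicates a seasonal period of 2.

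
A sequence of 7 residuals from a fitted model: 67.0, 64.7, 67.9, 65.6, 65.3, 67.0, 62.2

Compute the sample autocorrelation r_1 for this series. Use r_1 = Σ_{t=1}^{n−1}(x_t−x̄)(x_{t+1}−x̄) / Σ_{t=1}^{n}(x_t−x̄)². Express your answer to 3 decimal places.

-0.402

Mean x̄ = (67.0 + 64.7 + 67.9 + 65.6 + 65.3 + 67.0 + 62.2)/7 = 65.6714
Numerator Σ_{t=1}^{6}(x_t−x̄)(x_{t+1}−x̄) = -8.6937
Denominator Σ(x_t−x̄)² = 21.6343
r_1 = -8.6937 / 21.6343 = -0.402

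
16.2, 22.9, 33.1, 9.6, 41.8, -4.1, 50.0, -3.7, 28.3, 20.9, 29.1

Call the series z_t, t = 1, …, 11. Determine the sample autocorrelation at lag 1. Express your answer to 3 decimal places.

-0.864

Mean z̄ = (16.2 + 22.9 + 33.1 + 9.6 + 41.8 − 4.1 + 50.0 − 3.7 + 28.3 + 20.9 + 29.1)/11 = 22.1909
Numerator Σ_{t=1}^{10}(z_t−z̄)(z_{t+1}−z̄) = -2522.4092
Denominator Σ(z_t−z̄)² = 2920.0691
r_1 = -2522.4092 / 2920.0691 = -0.864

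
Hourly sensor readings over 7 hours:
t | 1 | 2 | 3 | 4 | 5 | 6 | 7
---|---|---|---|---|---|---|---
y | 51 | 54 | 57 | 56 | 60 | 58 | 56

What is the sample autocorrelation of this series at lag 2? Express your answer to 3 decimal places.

Mean ȳ = (51 + 54 + 57 + 56 + 60 + 58 + 56)/7 = 56.0000
Deviations from mean: -5.0000, -2.0000, 1.0000, 0.0000, 4.0000, 2.0000, 0.0000
Σ(y_t−ȳ)(y_{t+2}−ȳ) = (-5.0000) + (0.0000) + (4.0000) + (0.0000) + (0.0000) = -1.0000
Denominator Σ(y_t−ȳ)² = 50.0000
r_2 = -1.0000 / 50.0000 = -0.020

-0.020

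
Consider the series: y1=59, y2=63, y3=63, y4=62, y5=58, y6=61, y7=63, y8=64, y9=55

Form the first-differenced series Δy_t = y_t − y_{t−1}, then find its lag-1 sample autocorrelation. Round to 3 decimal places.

-0.069

First differences Δy: 4, 0, -1, -4, 3, 2, 1, -9
Mean of differences = -0.5000
Numerator Σ(Δy_t−Δȳ)(Δy_{t+1}−Δȳ) = -8.7500
Denominator Σ(Δy_t−Δȳ)² = 126.0000
r_1(Δy) = -8.7500 / 126.0000 = -0.069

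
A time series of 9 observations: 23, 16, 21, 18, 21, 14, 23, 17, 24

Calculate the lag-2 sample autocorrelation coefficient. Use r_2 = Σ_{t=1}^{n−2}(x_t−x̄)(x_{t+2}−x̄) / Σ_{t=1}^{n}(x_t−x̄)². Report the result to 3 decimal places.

Mean x̄ = (23 + 16 + 21 + 18 + 21 + 14 + 23 + 17 + 24)/9 = 19.6667
Σ(x_t−x̄)(x_{t+2}−x̄) = (4.4444) + (6.1111) + (1.7778) + (9.4444) + (4.4444) + (15.1111) + (14.4444) = 55.7778
Denominator Σ(x_t−x̄)² = 100.0000
r_2 = 55.7778 / 100.0000 = 0.558

0.558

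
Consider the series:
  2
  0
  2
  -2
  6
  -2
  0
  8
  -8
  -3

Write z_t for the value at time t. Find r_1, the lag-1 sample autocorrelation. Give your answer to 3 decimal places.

Mean z̄ = (2 + 0 + 2 − 2 + 6 − 2 + 0 + 8 − 8 − 3)/10 = 0.3000
Numerator Σ_{t=1}^{9}(z_t−z̄)(z_{t+1}−z̄) = -69.2900
Denominator Σ(z_t−z̄)² = 188.1000
r_1 = -69.2900 / 188.1000 = -0.368

-0.368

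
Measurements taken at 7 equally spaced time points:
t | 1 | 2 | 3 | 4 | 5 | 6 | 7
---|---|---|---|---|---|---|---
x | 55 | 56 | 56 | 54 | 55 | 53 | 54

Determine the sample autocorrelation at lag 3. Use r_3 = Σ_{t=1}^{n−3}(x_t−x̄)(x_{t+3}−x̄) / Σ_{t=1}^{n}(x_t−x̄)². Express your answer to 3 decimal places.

Mean x̄ = (55 + 56 + 56 + 54 + 55 + 53 + 54)/7 = 54.7143
Deviations from mean: 0.2857, 1.2857, 1.2857, -0.7143, 0.2857, -1.7143, -0.7143
Σ(x_t−x̄)(x_{t+3}−x̄) = (-0.2041) + (0.3673) + (-2.2041) + (0.5102) = -1.5306
Denominator Σ(x_t−x̄)² = 7.4286
r_3 = -1.5306 / 7.4286 = -0.206

-0.206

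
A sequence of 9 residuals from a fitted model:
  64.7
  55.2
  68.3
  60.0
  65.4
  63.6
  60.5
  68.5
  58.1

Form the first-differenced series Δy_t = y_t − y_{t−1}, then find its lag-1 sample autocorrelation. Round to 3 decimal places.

First differences Δy: -9.5, 13.1, -8.3, 5.4, -1.8, -3.1, 8.0, -10.4
Mean of differences = -0.8250
Numerator Σ(Δy_t−Δȳ)(Δy_{t+1}−Δȳ) = -379.8481
Denominator Σ(Δy_t−Δȳ)² = 539.4750
r_1(Δy) = -379.8481 / 539.4750 = -0.704

-0.704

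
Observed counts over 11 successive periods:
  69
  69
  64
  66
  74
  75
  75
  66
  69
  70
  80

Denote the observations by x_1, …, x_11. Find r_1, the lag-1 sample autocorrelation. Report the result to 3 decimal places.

0.193

Mean x̄ = (69 + 69 + 64 + 66 + 74 + 75 + 75 + 66 + 69 + 70 + 80)/11 = 70.6364
Numerator Σ_{t=1}^{10}(x_t−x̄)(x_{t+1}−x̄) = 44.8678
Denominator Σ(x_t−x̄)² = 232.5455
r_1 = 44.8678 / 232.5455 = 0.193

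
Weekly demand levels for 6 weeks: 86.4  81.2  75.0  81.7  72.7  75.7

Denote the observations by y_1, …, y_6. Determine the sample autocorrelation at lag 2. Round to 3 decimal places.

-0.058

Mean ȳ = (86.4 + 81.2 + 75.0 + 81.7 + 72.7 + 75.7)/6 = 78.7833
Deviations from mean: 7.6167, 2.4167, -3.7833, 2.9167, -6.0833, -3.0833
Numerator Σ_{t=1}^{4}(y_t−ȳ)(y_{t+2}−ȳ) = -7.7456
Denominator Σ(y_t−ȳ)² = 133.1883
r_2 = -7.7456 / 133.1883 = -0.058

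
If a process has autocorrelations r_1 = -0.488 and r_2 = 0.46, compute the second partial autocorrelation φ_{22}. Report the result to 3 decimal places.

φ_{22} = (r_2 − r_1²) / (1 − r_1²)
r_1² = (-0.488)² = 0.238144
Numerator = 0.46 − 0.2381 = 0.2219; denominator = 1 − 0.2381 = 0.7619
φ_{22} = 0.2219 / 0.7619 = 0.291

0.291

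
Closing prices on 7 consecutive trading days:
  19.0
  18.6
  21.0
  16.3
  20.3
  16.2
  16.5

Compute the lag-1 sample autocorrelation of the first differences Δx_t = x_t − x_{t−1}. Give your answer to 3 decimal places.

First differences Δx: -0.4, 2.4, -4.7, 4.0, -4.1, 0.3
Mean of differences = -0.4167
Numerator Σ(Δx_t−Δx̄)(Δx_{t+1}−Δx̄) = -49.8436
Denominator Σ(Δx_t−Δx̄)² = 59.8683
r_1(Δx) = -49.8436 / 59.8683 = -0.833

-0.833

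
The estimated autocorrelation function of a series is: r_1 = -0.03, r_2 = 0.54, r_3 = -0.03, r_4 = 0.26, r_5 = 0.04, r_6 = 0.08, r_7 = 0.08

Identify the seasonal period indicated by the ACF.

The largest autocorrelation is r_2 = 0.54, with a weaker echo at lag 4 (0.26); the remaining lags stay at or below 0.08.
The dominant spike at lag 2 indicates a seasonal period of 2.

2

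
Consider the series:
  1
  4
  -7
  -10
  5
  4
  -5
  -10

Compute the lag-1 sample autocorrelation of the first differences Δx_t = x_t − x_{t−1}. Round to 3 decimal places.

-0.050

First differences Δx: 3, -11, -3, 15, -1, -9, -5
Mean of differences = -1.5714
Numerator Σ(Δx_t−Δx̄)(Δx_{t+1}−Δx̄) = -22.6122
Denominator Σ(Δx_t−Δx̄)² = 453.7143
r_1(Δx) = -22.6122 / 453.7143 = -0.050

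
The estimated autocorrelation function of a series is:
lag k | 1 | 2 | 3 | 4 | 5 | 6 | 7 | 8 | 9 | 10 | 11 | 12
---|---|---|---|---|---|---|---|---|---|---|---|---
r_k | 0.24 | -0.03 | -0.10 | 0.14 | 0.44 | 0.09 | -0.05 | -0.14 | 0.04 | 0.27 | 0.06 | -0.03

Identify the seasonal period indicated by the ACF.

5

The largest autocorrelation is r_5 = 0.44, with a weaker echo at lag 10 (0.27); the remaining lags stay at or below 0.24.
The dominant spike at lag 5 indicates a seasonal period of 5.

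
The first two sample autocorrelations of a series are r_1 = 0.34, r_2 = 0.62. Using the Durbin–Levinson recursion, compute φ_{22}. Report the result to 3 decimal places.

φ_{22} = (r_2 − r_1²) / (1 − r_1²)
r_1² = (0.34)² = 0.1156
Numerator = 0.62 − 0.1156 = 0.5044; denominator = 1 − 0.1156 = 0.8844
φ_{22} = 0.5044 / 0.8844 = 0.570

0.570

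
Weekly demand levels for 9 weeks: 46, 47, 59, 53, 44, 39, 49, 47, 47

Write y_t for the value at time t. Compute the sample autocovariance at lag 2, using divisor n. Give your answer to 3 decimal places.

-12.398

Mean ȳ = (46 + 47 + 59 + 53 + 44 + 39 + 49 + 47 + 47)/9 = 47.8889
Σ_{t=1}^{7}(y_t−ȳ)(y_{t+2}−ȳ) = -111.5802
γ_2 = -111.5802 / 9 = -12.398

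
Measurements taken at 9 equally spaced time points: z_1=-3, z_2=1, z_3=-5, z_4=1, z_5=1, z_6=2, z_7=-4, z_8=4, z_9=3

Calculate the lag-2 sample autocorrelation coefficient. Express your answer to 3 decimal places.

Mean z̄ = (-3 + 1 − 5 + 1 + 1 + 2 − 4 + 4 + 3)/9 = 0.0000
Σ(z_t−z̄)(z_{t+2}−z̄) = (15.0000) + (1.0000) + (-5.0000) + (2.0000) + (-4.0000) + (8.0000) + (-12.0000) = 5.0000
Denominator Σ(z_t−z̄)² = 82.0000
r_2 = 5.0000 / 82.0000 = 0.061

0.061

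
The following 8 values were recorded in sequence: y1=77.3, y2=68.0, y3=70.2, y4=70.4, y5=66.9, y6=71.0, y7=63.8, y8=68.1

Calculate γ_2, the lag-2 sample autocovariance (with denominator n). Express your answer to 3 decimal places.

2.047

Mean ȳ = (77.3 + 68.0 + 70.2 + 70.4 + 66.9 + 71.0 + 63.8 + 68.1)/8 = 69.4625
Deviations: 7.8375, -1.4625, 0.7375, 0.9375, -2.5625, 1.5375, -5.6625, -1.3625
Σ_{t=1}^{6}(y_t−ȳ)(y_{t+2}−ȳ) = 16.3759
γ_2 = 16.3759 / 8 = 2.047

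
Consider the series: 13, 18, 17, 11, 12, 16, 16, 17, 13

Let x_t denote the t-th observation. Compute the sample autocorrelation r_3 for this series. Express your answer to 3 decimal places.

Mean x̄ = (13 + 18 + 17 + 11 + 12 + 16 + 16 + 17 + 13)/9 = 14.7778
Σ(x_t−x̄)(x_{t+3}−x̄) = (6.7160) + (-8.9506) + (2.7160) + (-4.6173) + (-6.1728) + (-2.1728) = -12.4815
Denominator Σ(x_t−x̄)² = 51.5556
r_3 = -12.4815 / 51.5556 = -0.242

-0.242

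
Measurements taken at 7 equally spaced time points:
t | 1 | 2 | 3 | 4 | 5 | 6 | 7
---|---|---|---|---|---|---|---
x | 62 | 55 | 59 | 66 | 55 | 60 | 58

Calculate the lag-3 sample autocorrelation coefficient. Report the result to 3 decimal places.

Mean x̄ = (62 + 55 + 59 + 66 + 55 + 60 + 58)/7 = 59.2857
Deviations from mean: 2.7143, -4.2857, -0.2857, 6.7143, -4.2857, 0.7143, -1.2857
Σ(x_t−x̄)(x_{t+3}−x̄) = (18.2245) + (18.3673) + (-0.2041) + (-8.6327) = 27.7551
Denominator Σ(x_t−x̄)² = 91.4286
r_3 = 27.7551 / 91.4286 = 0.304

0.304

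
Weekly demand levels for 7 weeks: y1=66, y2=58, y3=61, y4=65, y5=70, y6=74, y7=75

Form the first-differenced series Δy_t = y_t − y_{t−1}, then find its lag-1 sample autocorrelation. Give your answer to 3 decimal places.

0.049

First differences Δy: -8, 3, 4, 5, 4, 1
Mean of differences = 1.5000
Numerator Σ(Δy_t−Δȳ)(Δy_{t+1}−Δȳ) = 5.7500
Denominator Σ(Δy_t−Δȳ)² = 117.5000
r_1(Δy) = 5.7500 / 117.5000 = 0.049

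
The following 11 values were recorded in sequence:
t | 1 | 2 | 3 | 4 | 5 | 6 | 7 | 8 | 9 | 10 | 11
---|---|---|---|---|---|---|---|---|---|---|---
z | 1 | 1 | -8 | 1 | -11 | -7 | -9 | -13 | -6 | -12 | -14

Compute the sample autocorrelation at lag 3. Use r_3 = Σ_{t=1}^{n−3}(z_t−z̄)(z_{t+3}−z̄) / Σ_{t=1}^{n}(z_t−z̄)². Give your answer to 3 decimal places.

Mean z̄ = (1 + 1 − 8 + 1 − 11 − 7 − 9 − 13 − 6 − 12 − 14)/11 = -7.0000
Numerator Σ_{t=1}^{8}(z_t−z̄)(z_{t+3}−z̄) = 92.0000
Denominator Σ(z_t−z̄)² = 324.0000
r_3 = 92.0000 / 324.0000 = 0.284

0.284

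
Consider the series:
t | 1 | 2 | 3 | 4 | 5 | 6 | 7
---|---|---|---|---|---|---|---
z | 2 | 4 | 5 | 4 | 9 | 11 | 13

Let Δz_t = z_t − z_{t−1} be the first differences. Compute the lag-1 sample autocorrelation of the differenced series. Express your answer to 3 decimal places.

First differences Δz: 2, 1, -1, 5, 2, 2
Mean of differences = 1.8333
Numerator Σ(Δz_t−Δz̄)(Δz_{t+1}−Δz̄) = -6.1944
Denominator Σ(Δz_t−Δz̄)² = 18.8333
r_1(Δz) = -6.1944 / 18.8333 = -0.329

-0.329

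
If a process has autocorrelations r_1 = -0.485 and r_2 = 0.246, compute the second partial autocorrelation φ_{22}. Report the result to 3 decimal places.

φ_{22} = (r_2 − r_1²) / (1 − r_1²)
r_1² = (-0.485)² = 0.235225
Numerator = 0.246 − 0.2352 = 0.0108; denominator = 1 − 0.2352 = 0.7648
φ_{22} = 0.0108 / 0.7648 = 0.014

0.014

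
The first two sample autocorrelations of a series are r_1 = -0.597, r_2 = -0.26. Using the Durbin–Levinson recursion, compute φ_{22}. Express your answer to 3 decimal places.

-0.958

φ_{22} = (r_2 − r_1²) / (1 − r_1²)
r_1² = (-0.597)² = 0.356409
Numerator = -0.26 − 0.3564 = -0.6164; denominator = 1 − 0.3564 = 0.6436
φ_{22} = -0.6164 / 0.6436 = -0.958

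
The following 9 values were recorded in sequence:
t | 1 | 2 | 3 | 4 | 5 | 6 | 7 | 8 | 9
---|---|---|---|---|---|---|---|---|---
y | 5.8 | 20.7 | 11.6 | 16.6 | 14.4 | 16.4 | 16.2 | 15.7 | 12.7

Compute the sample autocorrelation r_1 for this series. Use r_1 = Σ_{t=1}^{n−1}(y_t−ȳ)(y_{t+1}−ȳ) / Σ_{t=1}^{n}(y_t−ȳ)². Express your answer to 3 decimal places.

-0.542

Mean ȳ = (5.8 + 20.7 + 11.6 + 16.6 + 14.4 + 16.4 + 16.2 + 15.7 + 12.7)/9 = 14.4556
Numerator Σ_{t=1}^{8}(y_t−ȳ)(y_{t+1}−ȳ) = -74.8531
Denominator Σ(y_t−ȳ)² = 138.1222
r_1 = -74.8531 / 138.1222 = -0.542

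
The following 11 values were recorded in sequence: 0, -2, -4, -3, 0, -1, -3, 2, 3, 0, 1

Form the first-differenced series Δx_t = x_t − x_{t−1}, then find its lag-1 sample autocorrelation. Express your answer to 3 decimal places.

-0.122

First differences Δx: -2, -2, 1, 3, -1, -2, 5, 1, -3, 1
Mean of differences = 0.1000
Numerator Σ(Δx_t−Δx̄)(Δx_{t+1}−Δx̄) = -7.2100
Denominator Σ(Δx_t−Δx̄)² = 58.9000
r_1(Δx) = -7.2100 / 58.9000 = -0.122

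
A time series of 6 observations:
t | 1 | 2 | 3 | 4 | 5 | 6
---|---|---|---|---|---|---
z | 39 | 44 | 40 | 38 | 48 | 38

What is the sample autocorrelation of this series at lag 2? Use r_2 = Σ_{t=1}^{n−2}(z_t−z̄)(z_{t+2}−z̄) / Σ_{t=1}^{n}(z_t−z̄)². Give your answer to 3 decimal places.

-0.054

Mean z̄ = (39 + 44 + 40 + 38 + 48 + 38)/6 = 41.1667
Deviations from mean: -2.1667, 2.8333, -1.1667, -3.1667, 6.8333, -3.1667
Numerator Σ_{t=1}^{4}(z_t−z̄)(z_{t+2}−z̄) = -4.3889
Denominator Σ(z_t−z̄)² = 80.8333
r_2 = -4.3889 / 80.8333 = -0.054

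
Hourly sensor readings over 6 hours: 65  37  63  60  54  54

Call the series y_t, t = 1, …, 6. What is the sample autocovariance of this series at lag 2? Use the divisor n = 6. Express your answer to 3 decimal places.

Mean ȳ = (65 + 37 + 63 + 60 + 54 + 54)/6 = 55.5000
Deviations: 9.5000, -18.5000, 7.5000, 4.5000, -1.5000, -1.5000
Σ_{t=1}^{4}(y_t−ȳ)(y_{t+2}−ȳ) = -30.0000
γ_2 = -30.0000 / 6 = -5.000

-5.000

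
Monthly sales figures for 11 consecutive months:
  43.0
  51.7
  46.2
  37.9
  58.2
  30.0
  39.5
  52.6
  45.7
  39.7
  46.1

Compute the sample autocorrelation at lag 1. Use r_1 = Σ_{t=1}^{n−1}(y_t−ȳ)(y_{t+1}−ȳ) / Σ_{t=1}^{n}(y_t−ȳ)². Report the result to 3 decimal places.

Mean ȳ = (43.0 + 51.7 + 46.2 + 37.9 + 58.2 + 30.0 + 39.5 + 52.6 + 45.7 + 39.7 + 46.1)/11 = 44.6000
Numerator Σ_{t=1}^{10}(y_t−ȳ)(y_{t+1}−ȳ) = -270.6800
Denominator Σ(y_t−ȳ)² = 616.0200
r_1 = -270.6800 / 616.0200 = -0.439

-0.439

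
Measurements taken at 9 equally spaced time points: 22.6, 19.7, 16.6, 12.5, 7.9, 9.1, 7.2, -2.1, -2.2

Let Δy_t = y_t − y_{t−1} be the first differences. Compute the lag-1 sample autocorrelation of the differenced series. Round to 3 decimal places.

First differences Δy: -2.9, -3.1, -4.1, -4.6, 1.2, -1.9, -9.3, -0.1
Mean of differences = -3.1000
Numerator Σ(Δy_t−Δȳ)(Δy_{t+1}−Δȳ) = -25.8300
Denominator Σ(Δy_t−Δȳ)² = 70.6600
r_1(Δy) = -25.8300 / 70.6600 = -0.366

-0.366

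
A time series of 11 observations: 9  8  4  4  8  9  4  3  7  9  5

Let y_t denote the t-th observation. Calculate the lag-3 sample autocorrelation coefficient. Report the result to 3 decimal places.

Mean ȳ = (9 + 8 + 4 + 4 + 8 + 9 + 4 + 3 + 7 + 9 + 5)/11 = 6.3636
Numerator Σ_{t=1}^{8}(y_t−ȳ)(y_{t+3}−ȳ) = -9.6694
Denominator Σ(y_t−ȳ)² = 56.5455
r_3 = -9.6694 / 56.5455 = -0.171

-0.171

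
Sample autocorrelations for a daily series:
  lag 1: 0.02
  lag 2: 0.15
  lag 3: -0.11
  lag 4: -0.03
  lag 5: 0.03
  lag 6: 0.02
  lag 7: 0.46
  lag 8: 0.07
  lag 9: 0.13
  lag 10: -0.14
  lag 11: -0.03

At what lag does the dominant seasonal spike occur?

The largest autocorrelation is r_7 = 0.46; the remaining lags stay at or below 0.15.
The dominant spike at lag 7 indicates a seasonal period of 7.

7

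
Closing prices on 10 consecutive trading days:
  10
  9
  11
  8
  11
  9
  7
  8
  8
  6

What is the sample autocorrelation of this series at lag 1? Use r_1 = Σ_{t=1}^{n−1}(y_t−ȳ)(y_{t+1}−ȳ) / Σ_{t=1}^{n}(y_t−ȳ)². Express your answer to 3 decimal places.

0.067

Mean ȳ = (10 + 9 + 11 + 8 + 11 + 9 + 7 + 8 + 8 + 6)/10 = 8.7000
Numerator Σ_{t=1}^{9}(y_t−ȳ)(y_{t+1}−ȳ) = 1.6100
Denominator Σ(y_t−ȳ)² = 24.1000
r_1 = 1.6100 / 24.1000 = 0.067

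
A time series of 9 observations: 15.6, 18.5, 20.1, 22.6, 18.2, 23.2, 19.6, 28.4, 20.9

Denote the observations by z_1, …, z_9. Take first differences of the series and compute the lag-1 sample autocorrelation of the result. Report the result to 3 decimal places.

First differences Δz: 2.9, 1.6, 2.5, -4.4, 5.0, -3.6, 8.8, -7.5
Mean of differences = 0.6625
Numerator Σ(Δz_t−Δz̄)(Δz_{t+1}−Δz̄) = -147.0377
Denominator Σ(Δz_t−Δz̄)² = 204.7188
r_1(Δz) = -147.0377 / 204.7188 = -0.718

-0.718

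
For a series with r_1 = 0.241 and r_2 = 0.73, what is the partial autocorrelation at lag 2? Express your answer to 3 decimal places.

0.713

φ_{22} = (r_2 − r_1²) / (1 − r_1²)
r_1² = (0.241)² = 0.058081
Numerator = 0.73 − 0.0581 = 0.6719; denominator = 1 − 0.0581 = 0.9419
φ_{22} = 0.6719 / 0.9419 = 0.713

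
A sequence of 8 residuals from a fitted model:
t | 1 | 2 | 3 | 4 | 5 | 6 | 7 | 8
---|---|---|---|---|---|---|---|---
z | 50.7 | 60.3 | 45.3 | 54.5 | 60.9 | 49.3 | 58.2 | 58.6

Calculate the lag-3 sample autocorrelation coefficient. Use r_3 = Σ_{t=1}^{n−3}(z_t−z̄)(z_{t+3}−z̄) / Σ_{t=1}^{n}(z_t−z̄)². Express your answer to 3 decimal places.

0.475

Mean z̄ = (50.7 + 60.3 + 45.3 + 54.5 + 60.9 + 49.3 + 58.2 + 58.6)/8 = 54.7250
Deviations from mean: -4.0250, 5.5750, -9.4250, -0.2250, 6.1750, -5.4250, 3.4750, 3.8750
Numerator Σ_{t=1}^{5}(z_t−z̄)(z_{t+3}−z̄) = 109.6081
Denominator Σ(z_t−z̄)² = 230.8150
r_3 = 109.6081 / 230.8150 = 0.475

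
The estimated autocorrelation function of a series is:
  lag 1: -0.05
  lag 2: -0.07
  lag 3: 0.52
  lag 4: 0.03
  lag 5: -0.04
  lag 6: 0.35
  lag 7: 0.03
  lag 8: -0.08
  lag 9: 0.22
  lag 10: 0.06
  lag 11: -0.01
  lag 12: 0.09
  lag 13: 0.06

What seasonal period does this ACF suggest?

The largest autocorrelation is r_3 = 0.52, with weaker echoes at lags 6 (0.35) and 9 (0.22); the remaining lags stay at or below 0.09.
The dominant spike at lag 3 indicates a seasonal period of 3.

3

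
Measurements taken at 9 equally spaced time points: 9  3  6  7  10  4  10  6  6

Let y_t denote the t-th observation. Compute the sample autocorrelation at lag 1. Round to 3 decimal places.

Mean ȳ = (9 + 3 + 6 + 7 + 10 + 4 + 10 + 6 + 6)/9 = 6.7778
Numerator Σ_{t=1}^{8}(y_t−ȳ)(y_{t+1}−ȳ) = -24.7160
Denominator Σ(y_t−ȳ)² = 49.5556
r_1 = -24.7160 / 49.5556 = -0.499

-0.499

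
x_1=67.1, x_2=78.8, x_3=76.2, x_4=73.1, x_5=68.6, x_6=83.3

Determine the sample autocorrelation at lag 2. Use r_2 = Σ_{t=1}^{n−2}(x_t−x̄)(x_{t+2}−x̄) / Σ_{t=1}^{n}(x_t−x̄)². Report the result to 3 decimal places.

-0.215

Mean x̄ = (67.1 + 78.8 + 76.2 + 73.1 + 68.6 + 83.3)/6 = 74.5167
Deviations from mean: -7.4167, 4.2833, 1.6833, -1.4167, -5.9167, 8.7833
Numerator Σ_{t=1}^{4}(x_t−x̄)(x_{t+2}−x̄) = -40.9556
Denominator Σ(x_t−x̄)² = 190.3483
r_2 = -40.9556 / 190.3483 = -0.215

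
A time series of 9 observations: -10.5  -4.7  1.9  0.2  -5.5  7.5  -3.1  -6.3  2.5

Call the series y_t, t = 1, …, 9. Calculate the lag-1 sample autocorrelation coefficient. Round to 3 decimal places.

Mean ȳ = (-10.5 − 4.7 + 1.9 + 0.2 − 5.5 + 7.5 − 3.1 − 6.3 + 2.5)/9 = -2.0000
Numerator Σ_{t=1}^{8}(y_t−ȳ)(y_{t+1}−ȳ) = -45.0200
Denominator Σ(y_t−ȳ)² = 242.0400
r_1 = -45.0200 / 242.0400 = -0.186

-0.186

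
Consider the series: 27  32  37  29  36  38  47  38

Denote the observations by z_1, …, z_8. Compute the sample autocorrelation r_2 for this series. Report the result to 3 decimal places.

Mean z̄ = (27 + 32 + 37 + 29 + 36 + 38 + 47 + 38)/8 = 35.5000
Deviations from mean: -8.5000, -3.5000, 1.5000, -6.5000, 0.5000, 2.5000, 11.5000, 2.5000
Σ(z_t−z̄)(z_{t+2}−z̄) = (-12.7500) + (22.7500) + (0.7500) + (-16.2500) + (5.7500) + (6.2500) = 6.5000
Denominator Σ(z_t−z̄)² = 274.0000
r_2 = 6.5000 / 274.0000 = 0.024

0.024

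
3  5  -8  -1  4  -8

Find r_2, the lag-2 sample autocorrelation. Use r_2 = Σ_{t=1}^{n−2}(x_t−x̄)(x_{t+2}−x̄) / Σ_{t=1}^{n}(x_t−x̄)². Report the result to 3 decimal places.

Mean x̄ = (3 + 5 − 8 − 1 + 4 − 8)/6 = -0.8333
Deviations from mean: 3.8333, 5.8333, -7.1667, -0.1667, 4.8333, -7.1667
Σ(x_t−x̄)(x_{t+2}−x̄) = (-27.4722) + (-0.9722) + (-34.6389) + (1.1944) = -61.8889
Denominator Σ(x_t−x̄)² = 174.8333
r_2 = -61.8889 / 174.8333 = -0.354

-0.354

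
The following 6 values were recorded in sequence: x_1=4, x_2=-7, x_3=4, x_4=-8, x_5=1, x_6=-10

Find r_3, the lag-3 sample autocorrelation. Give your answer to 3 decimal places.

-0.493

Mean x̄ = (4 − 7 + 4 − 8 + 1 − 10)/6 = -2.6667
Deviations from mean: 6.6667, -4.3333, 6.6667, -5.3333, 3.6667, -7.3333
Σ(x_t−x̄)(x_{t+3}−x̄) = (-35.5556) + (-15.8889) + (-48.8889) = -100.3333
Denominator Σ(x_t−x̄)² = 203.3333
r_3 = -100.3333 / 203.3333 = -0.493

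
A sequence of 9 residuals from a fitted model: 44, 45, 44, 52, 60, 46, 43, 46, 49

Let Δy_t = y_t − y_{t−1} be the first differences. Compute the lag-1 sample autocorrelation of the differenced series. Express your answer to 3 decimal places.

-0.046

First differences Δy: 1, -1, 8, 8, -14, -3, 3, 3
Mean of differences = 0.6250
Numerator Σ(Δy_t−Δȳ)(Δy_{t+1}−Δȳ) = -16.0156
Denominator Σ(Δy_t−Δȳ)² = 349.8750
r_1(Δy) = -16.0156 / 349.8750 = -0.046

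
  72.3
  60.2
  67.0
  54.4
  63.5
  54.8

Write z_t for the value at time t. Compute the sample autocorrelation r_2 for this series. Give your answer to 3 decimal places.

0.518

Mean z̄ = (72.3 + 60.2 + 67.0 + 54.4 + 63.5 + 54.8)/6 = 62.0333
Deviations from mean: 10.2667, -1.8333, 4.9667, -7.6333, 1.4667, -7.2333
Σ(z_t−z̄)(z_{t+2}−z̄) = (50.9911) + (13.9944) + (7.2844) + (55.2144) = 127.4844
Denominator Σ(z_t−z̄)² = 246.1733
r_2 = 127.4844 / 246.1733 = 0.518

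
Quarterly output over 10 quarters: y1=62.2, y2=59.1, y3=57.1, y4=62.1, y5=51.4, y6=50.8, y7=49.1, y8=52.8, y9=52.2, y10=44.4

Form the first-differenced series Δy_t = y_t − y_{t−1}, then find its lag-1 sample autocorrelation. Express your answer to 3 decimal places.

-0.363

First differences Δy: -3.1, -2.0, 5.0, -10.7, -0.6, -1.7, 3.7, -0.6, -7.8
Mean of differences = -1.9778
Numerator Σ(Δy_t−Δȳ)(Δy_{t+1}−Δȳ) = -71.2483
Denominator Σ(Δy_t−Δȳ)² = 196.0356
r_1(Δy) = -71.2483 / 196.0356 = -0.363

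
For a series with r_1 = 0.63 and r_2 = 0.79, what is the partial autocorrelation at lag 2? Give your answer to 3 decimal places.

0.652

φ_{22} = (r_2 − r_1²) / (1 − r_1²)
r_1² = (0.63)² = 0.3969
Numerator = 0.79 − 0.3969 = 0.3931; denominator = 1 − 0.3969 = 0.6031
φ_{22} = 0.3931 / 0.6031 = 0.652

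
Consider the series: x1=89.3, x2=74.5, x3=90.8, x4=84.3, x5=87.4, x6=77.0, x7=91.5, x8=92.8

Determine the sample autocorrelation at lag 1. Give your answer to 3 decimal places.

Mean x̄ = (89.3 + 74.5 + 90.8 + 84.3 + 87.4 + 77.0 + 91.5 + 92.8)/8 = 85.9500
Deviations from mean: 3.3500, -11.4500, 4.8500, -1.6500, 1.4500, -8.9500, 5.5500, 6.8500
Numerator Σ_{t=1}^{7}(x_t−x̄)(x_{t+1}−x̄) = -128.9175
Denominator Σ(x_t−x̄)² = 328.5000
r_1 = -128.9175 / 328.5000 = -0.392

-0.392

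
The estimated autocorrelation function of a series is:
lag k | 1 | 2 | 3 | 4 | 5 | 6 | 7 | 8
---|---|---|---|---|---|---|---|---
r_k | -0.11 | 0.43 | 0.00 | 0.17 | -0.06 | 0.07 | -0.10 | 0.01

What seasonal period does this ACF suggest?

The largest autocorrelation is r_2 = 0.43, with a weaker echo at lag 4 (0.17); the remaining lags stay at or below 0.07.
The dominant spike at lag 2 indicates a seasonal period of 2.

2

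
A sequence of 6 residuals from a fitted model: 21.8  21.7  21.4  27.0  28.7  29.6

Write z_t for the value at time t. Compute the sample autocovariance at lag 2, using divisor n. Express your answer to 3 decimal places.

Mean z̄ = (21.8 + 21.7 + 21.4 + 27.0 + 28.7 + 29.6)/6 = 25.0333
Deviations: -3.2333, -3.3333, -3.6333, 1.9667, 3.6667, 4.5667
Σ_{t=1}^{4}(z_t−z̄)(z_{t+2}−z̄) = 0.8511
γ_2 = 0.8511 / 6 = 0.142

0.142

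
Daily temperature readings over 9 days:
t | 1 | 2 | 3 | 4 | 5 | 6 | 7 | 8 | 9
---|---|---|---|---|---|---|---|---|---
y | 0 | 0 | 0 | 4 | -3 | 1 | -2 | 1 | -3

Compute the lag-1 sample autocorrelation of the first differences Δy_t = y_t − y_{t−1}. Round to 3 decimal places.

-0.780

First differences Δy: 0, 0, 4, -7, 4, -3, 3, -4
Mean of differences = -0.3750
Numerator Σ(Δy_t−Δȳ)(Δy_{t+1}−Δȳ) = -88.7656
Denominator Σ(Δy_t−Δȳ)² = 113.8750
r_1(Δy) = -88.7656 / 113.8750 = -0.780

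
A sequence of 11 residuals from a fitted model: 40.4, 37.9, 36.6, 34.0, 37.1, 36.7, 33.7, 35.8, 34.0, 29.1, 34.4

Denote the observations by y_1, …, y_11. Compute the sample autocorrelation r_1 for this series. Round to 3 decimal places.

0.299

Mean ȳ = (40.4 + 37.9 + 36.6 + 34.0 + 37.1 + 36.7 + 33.7 + 35.8 + 34.0 + 29.1 + 34.4)/11 = 35.4273
Numerator Σ_{t=1}^{10}(y_t−ȳ)(y_{t+1}−ȳ) = 25.4202
Denominator Σ(y_t−ȳ)² = 84.9218
r_1 = 25.4202 / 84.9218 = 0.299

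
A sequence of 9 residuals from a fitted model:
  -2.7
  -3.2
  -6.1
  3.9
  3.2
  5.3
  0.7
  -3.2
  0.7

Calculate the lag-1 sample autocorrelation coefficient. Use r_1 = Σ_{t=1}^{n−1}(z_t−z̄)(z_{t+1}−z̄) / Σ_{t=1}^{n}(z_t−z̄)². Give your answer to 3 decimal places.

Mean z̄ = (-2.7 − 3.2 − 6.1 + 3.9 + 3.2 + 5.3 + 0.7 − 3.2 + 0.7)/9 = -0.1556
Numerator Σ_{t=1}^{8}(z_t−z̄)(z_{t+1}−z̄) = 33.1091
Denominator Σ(z_t−z̄)² = 119.2822
r_1 = 33.1091 / 119.2822 = 0.278

0.278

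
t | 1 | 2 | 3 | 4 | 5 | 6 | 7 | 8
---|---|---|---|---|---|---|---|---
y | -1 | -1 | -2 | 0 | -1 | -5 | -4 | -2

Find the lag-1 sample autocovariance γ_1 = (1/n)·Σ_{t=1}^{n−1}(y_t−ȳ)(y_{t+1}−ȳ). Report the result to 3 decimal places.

Mean ȳ = (-1 − 1 − 2 + 0 − 1 − 5 − 4 − 2)/8 = -2.0000
Deviations: 1.0000, 1.0000, 0.0000, 2.0000, 1.0000, -3.0000, -2.0000, 0.0000
Σ_{t=1}^{7}(y_t−ȳ)(y_{t+1}−ȳ) = 6.0000
γ_1 = 6.0000 / 8 = 0.750

0.750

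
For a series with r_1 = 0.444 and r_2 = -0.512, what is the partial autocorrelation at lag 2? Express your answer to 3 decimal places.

-0.883

φ_{22} = (r_2 − r_1²) / (1 − r_1²)
r_1² = (0.444)² = 0.197136
Numerator = -0.512 − 0.1971 = -0.7091; denominator = 1 − 0.1971 = 0.8029
φ_{22} = -0.7091 / 0.8029 = -0.883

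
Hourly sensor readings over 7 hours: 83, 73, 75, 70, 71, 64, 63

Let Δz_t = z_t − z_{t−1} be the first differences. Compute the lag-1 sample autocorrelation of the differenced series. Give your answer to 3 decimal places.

First differences Δz: -10, 2, -5, 1, -7, -1
Mean of differences = -3.3333
Numerator Σ(Δz_t−Δz̄)(Δz_{t+1}−Δz̄) = -76.1111
Denominator Σ(Δz_t−Δz̄)² = 113.3333
r_1(Δz) = -76.1111 / 113.3333 = -0.672

-0.672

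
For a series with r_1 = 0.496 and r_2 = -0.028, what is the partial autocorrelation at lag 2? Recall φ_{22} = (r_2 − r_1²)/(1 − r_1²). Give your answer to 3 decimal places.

φ_{22} = (r_2 − r_1²) / (1 − r_1²)
r_1² = (0.496)² = 0.246016
Numerator = -0.028 − 0.2460 = -0.2740; denominator = 1 − 0.2460 = 0.7540
φ_{22} = -0.2740 / 0.7540 = -0.363

-0.363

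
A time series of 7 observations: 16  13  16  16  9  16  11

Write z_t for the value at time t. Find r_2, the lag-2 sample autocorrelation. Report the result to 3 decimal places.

0.213

Mean z̄ = (16 + 13 + 16 + 16 + 9 + 16 + 11)/7 = 13.8571
Deviations from mean: 2.1429, -0.8571, 2.1429, 2.1429, -4.8571, 2.1429, -2.8571
Numerator Σ_{t=1}^{5}(z_t−z̄)(z_{t+2}−z̄) = 10.8163
Denominator Σ(z_t−z̄)² = 50.8571
r_2 = 10.8163 / 50.8571 = 0.213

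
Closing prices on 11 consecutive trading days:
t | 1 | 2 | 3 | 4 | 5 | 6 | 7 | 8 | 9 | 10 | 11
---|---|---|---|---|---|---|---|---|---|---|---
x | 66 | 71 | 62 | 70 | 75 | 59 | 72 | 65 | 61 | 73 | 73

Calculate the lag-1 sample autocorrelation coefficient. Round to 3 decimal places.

-0.399

Mean x̄ = (66 + 71 + 62 + 70 + 75 + 59 + 72 + 65 + 61 + 73 + 73)/11 = 67.9091
Numerator Σ_{t=1}^{10}(x_t−x̄)(x_{t+1}−x̄) = -122.3719
Denominator Σ(x_t−x̄)² = 306.9091
r_1 = -122.3719 / 306.9091 = -0.399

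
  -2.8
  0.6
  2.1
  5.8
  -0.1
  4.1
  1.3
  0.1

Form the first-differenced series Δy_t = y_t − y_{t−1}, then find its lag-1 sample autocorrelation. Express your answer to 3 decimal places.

-0.509

First differences Δy: 3.4, 1.5, 3.7, -5.9, 4.2, -2.8, -1.2
Mean of differences = 0.4143
Numerator Σ(Δy_t−Δȳ)(Δy_{t+1}−Δȳ) = -44.8216
Denominator Σ(Δy_t−Δȳ)² = 88.0286
r_1(Δy) = -44.8216 / 88.0286 = -0.509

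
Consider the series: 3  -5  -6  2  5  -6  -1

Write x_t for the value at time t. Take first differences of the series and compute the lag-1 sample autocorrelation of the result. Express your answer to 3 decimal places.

-0.231

First differences Δx: -8, -1, 8, 3, -11, 5
Mean of differences = -0.6667
Numerator Σ(Δx_t−Δx̄)(Δx_{t+1}−Δx̄) = -65.1111
Denominator Σ(Δx_t−Δx̄)² = 281.3333
r_1(Δx) = -65.1111 / 281.3333 = -0.231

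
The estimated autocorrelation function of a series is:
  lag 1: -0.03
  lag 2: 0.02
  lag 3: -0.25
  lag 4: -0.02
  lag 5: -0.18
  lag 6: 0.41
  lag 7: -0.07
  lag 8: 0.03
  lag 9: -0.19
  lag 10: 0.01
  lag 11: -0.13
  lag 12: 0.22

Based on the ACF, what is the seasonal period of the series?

6

The largest autocorrelation is r_6 = 0.41, with a weaker echo at lag 12 (0.22); the remaining lags stay at or below 0.03.
The dominant spike at lag 6 indicates a seasonal period of 6.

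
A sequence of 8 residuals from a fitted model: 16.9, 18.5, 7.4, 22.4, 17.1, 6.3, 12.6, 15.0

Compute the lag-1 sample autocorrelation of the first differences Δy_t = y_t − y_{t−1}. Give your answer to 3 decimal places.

-0.483

First differences Δy: 1.6, -11.1, 15.0, -5.3, -10.8, 6.3, 2.4
Mean of differences = -0.2714
Numerator Σ(Δy_t−Δȳ)(Δy_{t+1}−Δȳ) = -261.1151
Denominator Σ(Δy_t−Δȳ)² = 540.4343
r_1(Δy) = -261.1151 / 540.4343 = -0.483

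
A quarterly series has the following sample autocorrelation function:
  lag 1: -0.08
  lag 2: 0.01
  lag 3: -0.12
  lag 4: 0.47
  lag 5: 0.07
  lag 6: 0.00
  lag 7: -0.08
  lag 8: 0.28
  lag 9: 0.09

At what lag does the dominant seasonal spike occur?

The largest autocorrelation is r_4 = 0.47, with a weaker echo at lag 8 (0.28); the remaining lags stay at or below 0.09.
The dominant spike at lag 4 indicates a seasonal period of 4.

4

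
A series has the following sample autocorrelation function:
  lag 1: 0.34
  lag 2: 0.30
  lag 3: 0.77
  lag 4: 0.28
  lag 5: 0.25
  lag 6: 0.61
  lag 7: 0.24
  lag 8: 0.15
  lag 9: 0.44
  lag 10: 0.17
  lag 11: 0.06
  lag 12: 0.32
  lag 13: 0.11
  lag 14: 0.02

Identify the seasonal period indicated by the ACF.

The largest autocorrelation is r_3 = 0.77, with weaker echoes at lags 6 (0.61) and 9 (0.44); the remaining lags stay at or below 0.34. The elevated value at lag 1 (0.34), dropping to 0.30 at lag 2, reflects decaying short-term dependence rather than seasonality.
The dominant spike at lag 3 indicates a seasonal period of 3.

3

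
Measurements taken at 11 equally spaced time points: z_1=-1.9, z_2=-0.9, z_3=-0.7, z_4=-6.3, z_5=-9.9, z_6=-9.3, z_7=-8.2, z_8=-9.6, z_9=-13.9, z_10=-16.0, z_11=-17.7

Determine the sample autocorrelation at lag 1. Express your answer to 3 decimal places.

0.703

Mean z̄ = (-1.9 − 0.9 − 0.7 − 6.3 − 9.9 − 9.3 − 8.2 − 9.6 − 13.9 − 16.0 − 17.7)/11 = -8.5818
Numerator Σ_{t=1}^{10}(z_t−z̄)(z_{t+1}−z̄) = 239.6424
Denominator Σ(z_t−z̄)² = 340.8764
r_1 = 239.6424 / 340.8764 = 0.703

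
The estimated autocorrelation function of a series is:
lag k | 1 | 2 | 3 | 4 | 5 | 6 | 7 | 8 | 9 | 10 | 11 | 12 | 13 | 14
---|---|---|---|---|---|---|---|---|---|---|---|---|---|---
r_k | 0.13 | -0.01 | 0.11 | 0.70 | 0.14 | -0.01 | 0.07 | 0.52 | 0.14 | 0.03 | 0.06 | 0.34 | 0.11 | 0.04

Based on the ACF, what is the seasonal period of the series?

4

The largest autocorrelation is r_4 = 0.70, with weaker echoes at lags 8 (0.52) and 12 (0.34); the remaining lags stay at or below 0.14.
The dominant spike at lag 4 indicates a seasonal period of 4.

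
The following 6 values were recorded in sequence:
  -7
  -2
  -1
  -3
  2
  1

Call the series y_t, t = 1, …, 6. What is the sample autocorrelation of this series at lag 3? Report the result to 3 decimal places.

0.149

Mean ȳ = (-7 − 2 − 1 − 3 + 2 + 1)/6 = -1.6667
Numerator Σ_{t=1}^{3}(y_t−ȳ)(y_{t+3}−ȳ) = 7.6667
Denominator Σ(y_t−ȳ)² = 51.3333
r_3 = 7.6667 / 51.3333 = 0.149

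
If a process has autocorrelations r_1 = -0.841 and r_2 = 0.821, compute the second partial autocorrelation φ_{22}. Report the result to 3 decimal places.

φ_{22} = (r_2 − r_1²) / (1 − r_1²)
r_1² = (-0.841)² = 0.707281
Numerator = 0.821 − 0.7073 = 0.1137; denominator = 1 − 0.7073 = 0.2927
φ_{22} = 0.1137 / 0.2927 = 0.388

0.388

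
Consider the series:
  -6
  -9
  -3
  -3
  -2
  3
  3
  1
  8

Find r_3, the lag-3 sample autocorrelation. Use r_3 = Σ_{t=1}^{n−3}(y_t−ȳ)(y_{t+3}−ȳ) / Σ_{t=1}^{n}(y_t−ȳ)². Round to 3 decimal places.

0.167

Mean ȳ = (-6 − 9 − 3 − 3 − 2 + 3 + 3 + 1 + 8)/9 = -0.8889
Σ(y_t−ȳ)(y_{t+3}−ȳ) = (10.7901) + (9.0123) + (-8.2099) + (-8.2099) + (-2.0988) + (34.5679) = 35.8519
Denominator Σ(y_t−ȳ)² = 214.8889
r_3 = 35.8519 / 214.8889 = 0.167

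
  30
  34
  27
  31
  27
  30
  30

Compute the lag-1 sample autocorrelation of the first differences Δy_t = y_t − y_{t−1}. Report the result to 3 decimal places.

-0.792

First differences Δy: 4, -7, 4, -4, 3, 0
Mean of differences = 0.0000
Numerator Σ(Δy_t−Δȳ)(Δy_{t+1}−Δȳ) = -84.0000
Denominator Σ(Δy_t−Δȳ)² = 106.0000
r_1(Δy) = -84.0000 / 106.0000 = -0.792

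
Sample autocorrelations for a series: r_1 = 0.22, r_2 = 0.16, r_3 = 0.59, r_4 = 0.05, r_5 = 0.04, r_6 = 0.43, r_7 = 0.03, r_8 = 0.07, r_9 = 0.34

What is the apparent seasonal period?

3

The largest autocorrelation is r_3 = 0.59, with weaker echoes at lags 6 (0.43) and 9 (0.34); the remaining lags stay at or below 0.22. The elevated value at lag 1 (0.22), dropping to 0.16 at lag 2, reflects decaying short-term dependence rather than seasonality.
The dominant spike at lag 3 indicates a seasonal period of 3.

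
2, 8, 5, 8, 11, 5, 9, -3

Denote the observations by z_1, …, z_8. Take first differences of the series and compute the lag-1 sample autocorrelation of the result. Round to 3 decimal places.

First differences Δz: 6, -3, 3, 3, -6, 4, -12
Mean of differences = -0.7143
Numerator Σ(Δz_t−Δz̄)(Δz_{t+1}−Δz̄) = -107.7959
Denominator Σ(Δz_t−Δz̄)² = 255.4286
r_1(Δz) = -107.7959 / 255.4286 = -0.422

-0.422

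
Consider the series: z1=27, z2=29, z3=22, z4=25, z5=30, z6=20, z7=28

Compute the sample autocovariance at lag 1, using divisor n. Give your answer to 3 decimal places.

Mean z̄ = (27 + 29 + 22 + 25 + 30 + 20 + 28)/7 = 25.8571
Σ_{t=1}^{6}(z_t−z̄)(z_{t+1}−z̄) = -45.5918
γ_1 = -45.5918 / 7 = -6.513

-6.513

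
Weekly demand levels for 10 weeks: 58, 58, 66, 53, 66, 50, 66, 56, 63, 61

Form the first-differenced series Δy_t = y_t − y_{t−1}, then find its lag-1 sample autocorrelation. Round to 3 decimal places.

First differences Δy: 0, 8, -13, 13, -16, 16, -10, 7, -2
Mean of differences = 0.3333
Numerator Σ(Δy_t−Δȳ)(Δy_{t+1}−Δȳ) = -982.7778
Denominator Σ(Δy_t−Δȳ)² = 1066.0000
r_1(Δy) = -982.7778 / 1066.0000 = -0.922

-0.922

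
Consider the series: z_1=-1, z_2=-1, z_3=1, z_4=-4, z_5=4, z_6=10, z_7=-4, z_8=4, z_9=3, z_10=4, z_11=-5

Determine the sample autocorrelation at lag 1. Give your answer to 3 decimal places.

Mean z̄ = (-1 − 1 + 1 − 4 + 4 + 10 − 4 + 4 + 3 + 4 − 5)/11 = 1.0000
Numerator Σ_{t=1}^{10}(z_t−z̄)(z_{t+1}−z̄) = -50.0000
Denominator Σ(z_t−z̄)² = 206.0000
r_1 = -50.0000 / 206.0000 = -0.243

-0.243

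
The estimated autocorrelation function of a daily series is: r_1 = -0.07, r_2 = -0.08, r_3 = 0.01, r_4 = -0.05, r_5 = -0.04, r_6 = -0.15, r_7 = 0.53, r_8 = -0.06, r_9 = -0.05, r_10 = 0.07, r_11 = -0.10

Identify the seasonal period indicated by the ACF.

The largest autocorrelation is r_7 = 0.53; the remaining lags stay at or below 0.07.
The dominant spike at lag 7 indicates a seasonal period of 7.

7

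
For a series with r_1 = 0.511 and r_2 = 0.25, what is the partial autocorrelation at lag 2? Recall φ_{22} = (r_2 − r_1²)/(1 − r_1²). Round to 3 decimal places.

-0.015

φ_{22} = (r_2 − r_1²) / (1 − r_1²)
r_1² = (0.511)² = 0.261121
Numerator = 0.25 − 0.2611 = -0.0111; denominator = 1 − 0.2611 = 0.7389
φ_{22} = -0.0111 / 0.7389 = -0.015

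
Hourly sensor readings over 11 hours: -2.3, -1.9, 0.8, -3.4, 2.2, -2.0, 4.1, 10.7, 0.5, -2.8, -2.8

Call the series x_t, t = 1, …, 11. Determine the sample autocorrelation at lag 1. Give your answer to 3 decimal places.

Mean x̄ = (-2.3 − 1.9 + 0.8 − 3.4 + 2.2 − 2.0 + 4.1 + 10.7 + 0.5 − 2.8 − 2.8)/11 = 0.2818
Numerator Σ_{t=1}^{10}(x_t−x̄)(x_{t+1}−x̄) = 33.3197
Denominator Σ(x_t−x̄)² = 176.2964
r_1 = 33.3197 / 176.2964 = 0.189

0.189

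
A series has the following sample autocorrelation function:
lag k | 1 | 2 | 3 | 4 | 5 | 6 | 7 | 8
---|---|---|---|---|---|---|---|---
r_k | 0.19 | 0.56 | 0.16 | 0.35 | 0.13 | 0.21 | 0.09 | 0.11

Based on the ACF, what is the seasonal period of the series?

The largest autocorrelation is r_2 = 0.56, with weaker echoes at lags 4 (0.35) and 6 (0.21); the remaining lags stay at or below 0.19.
The dominant spike at lag 2 indicates a seasonal period of 2.

2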